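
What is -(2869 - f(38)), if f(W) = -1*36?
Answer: -2905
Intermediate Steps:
f(W) = -36
-(2869 - f(38)) = -(2869 - 1*(-36)) = -(2869 + 36) = -1*2905 = -2905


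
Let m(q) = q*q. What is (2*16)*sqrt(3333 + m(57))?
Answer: 32*sqrt(6582) ≈ 2596.1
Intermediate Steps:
m(q) = q**2
(2*16)*sqrt(3333 + m(57)) = (2*16)*sqrt(3333 + 57**2) = 32*sqrt(3333 + 3249) = 32*sqrt(6582)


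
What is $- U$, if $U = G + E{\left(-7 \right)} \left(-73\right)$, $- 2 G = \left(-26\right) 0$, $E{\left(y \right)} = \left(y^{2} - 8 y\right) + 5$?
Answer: $8030$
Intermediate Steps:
$E{\left(y \right)} = 5 + y^{2} - 8 y$
$G = 0$ ($G = - \frac{\left(-26\right) 0}{2} = \left(- \frac{1}{2}\right) 0 = 0$)
$U = -8030$ ($U = 0 + \left(5 + \left(-7\right)^{2} - -56\right) \left(-73\right) = 0 + \left(5 + 49 + 56\right) \left(-73\right) = 0 + 110 \left(-73\right) = 0 - 8030 = -8030$)
$- U = \left(-1\right) \left(-8030\right) = 8030$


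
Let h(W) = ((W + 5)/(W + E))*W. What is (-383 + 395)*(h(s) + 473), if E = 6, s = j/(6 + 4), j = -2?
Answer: 822732/145 ≈ 5674.0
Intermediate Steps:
s = -1/5 (s = -2/(6 + 4) = -2/10 = (1/10)*(-2) = -1/5 ≈ -0.20000)
h(W) = W*(5 + W)/(6 + W) (h(W) = ((W + 5)/(W + 6))*W = ((5 + W)/(6 + W))*W = W*(5 + W)/(6 + W))
(-383 + 395)*(h(s) + 473) = (-383 + 395)*(-(5 - 1/5)/(5*(6 - 1/5)) + 473) = 12*(-1/5*24/5/29/5 + 473) = 12*(-1/5*5/29*24/5 + 473) = 12*(-24/145 + 473) = 12*(68561/145) = 822732/145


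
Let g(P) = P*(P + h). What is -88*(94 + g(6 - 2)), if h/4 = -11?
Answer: 5808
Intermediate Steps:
h = -44 (h = 4*(-11) = -44)
g(P) = P*(-44 + P) (g(P) = P*(P - 44) = P*(-44 + P))
-88*(94 + g(6 - 2)) = -88*(94 + (6 - 2)*(-44 + (6 - 2))) = -88*(94 + 4*(-44 + 4)) = -88*(94 + 4*(-40)) = -88*(94 - 160) = -88*(-66) = 5808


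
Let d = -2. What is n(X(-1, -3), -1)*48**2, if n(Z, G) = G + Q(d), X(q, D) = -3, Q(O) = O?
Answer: -6912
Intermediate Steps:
n(Z, G) = -2 + G (n(Z, G) = G - 2 = -2 + G)
n(X(-1, -3), -1)*48**2 = (-2 - 1)*48**2 = -3*2304 = -6912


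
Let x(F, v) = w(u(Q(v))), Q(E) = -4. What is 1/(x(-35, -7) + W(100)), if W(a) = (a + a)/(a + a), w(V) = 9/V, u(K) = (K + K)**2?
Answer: 64/73 ≈ 0.87671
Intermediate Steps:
u(K) = 4*K**2 (u(K) = (2*K)**2 = 4*K**2)
x(F, v) = 9/64 (x(F, v) = 9/((4*(-4)**2)) = 9/((4*16)) = 9/64)
W(a) = 1 (W(a) = (2*a)/((2*a)) = (2*a)*(1/(2*a)) = 1)
1/(x(-35, -7) + W(100)) = 1/(9/64 + 1) = 1/(73/64) = 64/73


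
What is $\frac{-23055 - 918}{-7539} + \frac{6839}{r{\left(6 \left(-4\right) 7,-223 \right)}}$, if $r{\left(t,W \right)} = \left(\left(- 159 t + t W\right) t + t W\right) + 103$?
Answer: $\frac{85838125584}{26999674513} \approx 3.1792$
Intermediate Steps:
$r{\left(t,W \right)} = 103 + W t + t \left(- 159 t + W t\right)$ ($r{\left(t,W \right)} = \left(\left(- 159 t + W t\right) t + W t\right) + 103 = \left(t \left(- 159 t + W t\right) + W t\right) + 103 = \left(W t + t \left(- 159 t + W t\right)\right) + 103 = 103 + W t + t \left(- 159 t + W t\right)$)
$\frac{-23055 - 918}{-7539} + \frac{6839}{r{\left(6 \left(-4\right) 7,-223 \right)}} = \frac{-23055 - 918}{-7539} + \frac{6839}{103 - 159 \left(6 \left(-4\right) 7\right)^{2} - 223 \cdot 6 \left(-4\right) 7 - 223 \left(6 \left(-4\right) 7\right)^{2}} = \left(-23973\right) \left(- \frac{1}{7539}\right) + \frac{6839}{103 - 159 \left(\left(-24\right) 7\right)^{2} - 223 \left(\left(-24\right) 7\right) - 223 \left(\left(-24\right) 7\right)^{2}} = \frac{7991}{2513} + \frac{6839}{103 - 159 \left(-168\right)^{2} - -37464 - 223 \left(-168\right)^{2}} = \frac{7991}{2513} + \frac{6839}{103 - 4487616 + 37464 - 6293952} = \frac{7991}{2513} + \frac{6839}{-10744001} = \frac{7991}{2513} + 6839 \left(- \frac{1}{10744001}\right) = \frac{7991}{2513} - \frac{6839}{10744001} = \frac{85838125584}{26999674513}$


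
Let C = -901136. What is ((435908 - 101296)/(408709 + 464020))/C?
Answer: -83653/196611880036 ≈ -4.2547e-7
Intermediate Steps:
((435908 - 101296)/(408709 + 464020))/C = ((435908 - 101296)/(408709 + 464020))/(-901136) = (334612/872729)*(-1/901136) = -83653/196611880036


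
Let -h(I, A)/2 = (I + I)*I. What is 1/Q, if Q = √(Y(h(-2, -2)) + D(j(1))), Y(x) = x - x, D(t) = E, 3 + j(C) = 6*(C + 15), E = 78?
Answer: √78/78 ≈ 0.11323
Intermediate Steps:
h(I, A) = -4*I² (h(I, A) = -2*(I + I)*I = -2*2*I*I = -4*I²)
j(C) = 87 + 6*C (j(C) = -3 + 6*(C + 15) = -3 + 6*(15 + C) = -3 + (90 + 6*C) = 87 + 6*C)
D(t) = 78
Y(x) = 0
Q = √78 (Q = √(0 + 78) = √78 ≈ 8.8318)
1/Q = 1/(√78) = √78/78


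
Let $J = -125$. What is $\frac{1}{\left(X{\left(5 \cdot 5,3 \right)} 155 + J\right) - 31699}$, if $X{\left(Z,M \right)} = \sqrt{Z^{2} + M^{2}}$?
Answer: $- \frac{15912}{498767563} - \frac{155 \sqrt{634}}{997535126} \approx -3.5815 \cdot 10^{-5}$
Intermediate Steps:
$X{\left(Z,M \right)} = \sqrt{M^{2} + Z^{2}}$
$\frac{1}{\left(X{\left(5 \cdot 5,3 \right)} 155 + J\right) - 31699} = \frac{1}{\left(\sqrt{3^{2} + \left(5 \cdot 5\right)^{2}} \cdot 155 - 125\right) - 31699} = \frac{1}{\left(\sqrt{9 + 25^{2}} \cdot 155 - 125\right) - 31699} = \frac{1}{\left(\sqrt{9 + 625} \cdot 155 - 125\right) - 31699} = \frac{1}{\left(\sqrt{634} \cdot 155 - 125\right) - 31699} = \frac{1}{\left(155 \sqrt{634} - 125\right) - 31699} = \frac{1}{\left(-125 + 155 \sqrt{634}\right) - 31699} = \frac{1}{-31824 + 155 \sqrt{634}}$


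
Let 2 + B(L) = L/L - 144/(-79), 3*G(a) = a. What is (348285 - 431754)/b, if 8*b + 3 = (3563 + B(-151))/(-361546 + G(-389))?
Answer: 19079262331672/85998675 ≈ 2.2186e+5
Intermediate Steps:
G(a) = a/3
B(L) = 65/79 (B(L) = -2 + (L/L - 144/(-79)) = -2 + (1 - 144*(-1/79)) = -2 + (1 + 144/79) = -2 + 223/79 = 65/79)
b = -257996025/685737064 (b = -3/8 + ((3563 + 65/79)/(-361546 + (⅓)*(-389)))/8 = -3/8 + (281542/(79*(-361546 - 389/3)))/8 = -3/8 + (281542/(79*(-1085027/3)))/8 = -3/8 + ((281542/79)*(-3/1085027))/8 = -3/8 + (⅛)*(-844626/85717133) = -3/8 - 422313/342868532 = -257996025/685737064 ≈ -0.37623)
(348285 - 431754)/b = (348285 - 431754)/(-257996025/685737064) = -83469*(-685737064/257996025) = 19079262331672/85998675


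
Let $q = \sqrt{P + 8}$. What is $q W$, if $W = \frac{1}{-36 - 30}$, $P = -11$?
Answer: $- \frac{i \sqrt{3}}{66} \approx - 0.026243 i$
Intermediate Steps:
$W = - \frac{1}{66}$ ($W = \frac{1}{-66} = - \frac{1}{66} \approx -0.015152$)
$q = i \sqrt{3}$ ($q = \sqrt{-11 + 8} = \sqrt{-3} = i \sqrt{3} \approx 1.732 i$)
$q W = i \sqrt{3} \left(- \frac{1}{66}\right) = - \frac{i \sqrt{3}}{66}$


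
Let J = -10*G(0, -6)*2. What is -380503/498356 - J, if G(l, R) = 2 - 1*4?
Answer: -20314743/498356 ≈ -40.763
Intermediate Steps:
G(l, R) = -2 (G(l, R) = 2 - 4 = -2)
J = 40 (J = -10*(-2)*2 = 20*2 = 40)
-380503/498356 - J = -380503/498356 - 1*40 = -380503*1/498356 - 40 = -380503/498356 - 40 = -20314743/498356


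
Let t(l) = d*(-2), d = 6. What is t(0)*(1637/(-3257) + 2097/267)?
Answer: -25571400/289873 ≈ -88.216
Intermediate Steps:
t(l) = -12 (t(l) = 6*(-2) = -12)
t(0)*(1637/(-3257) + 2097/267) = -12*(1637/(-3257) + 2097/267) = -12*(1637*(-1/3257) + 2097*(1/267)) = -12*(-1637/3257 + 699/89) = -12*2130950/289873 = -25571400/289873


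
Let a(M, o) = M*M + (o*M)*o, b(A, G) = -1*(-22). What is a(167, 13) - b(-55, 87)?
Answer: 56090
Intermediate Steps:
b(A, G) = 22
a(M, o) = M² + M*o² (a(M, o) = M² + (M*o)*o = M² + M*o²)
a(167, 13) - b(-55, 87) = 167*(167 + 13²) - 1*22 = 167*(167 + 169) - 22 = 167*336 - 22 = 56112 - 22 = 56090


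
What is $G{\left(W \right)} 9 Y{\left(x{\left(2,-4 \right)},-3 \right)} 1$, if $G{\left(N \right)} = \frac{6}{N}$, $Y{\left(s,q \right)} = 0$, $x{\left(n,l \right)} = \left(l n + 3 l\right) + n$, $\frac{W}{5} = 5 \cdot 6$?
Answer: $0$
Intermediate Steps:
$W = 150$ ($W = 5 \cdot 5 \cdot 6 = 5 \cdot 30 = 150$)
$x{\left(n,l \right)} = n + 3 l + l n$ ($x{\left(n,l \right)} = \left(3 l + l n\right) + n = n + 3 l + l n$)
$G{\left(W \right)} 9 Y{\left(x{\left(2,-4 \right)},-3 \right)} 1 = \frac{6}{150} \cdot 9 \cdot 0 \cdot 1 = 6 \cdot \frac{1}{150} \cdot 9 \cdot 0 = \frac{1}{25} \cdot 9 \cdot 0 = \frac{9}{25} \cdot 0 = 0$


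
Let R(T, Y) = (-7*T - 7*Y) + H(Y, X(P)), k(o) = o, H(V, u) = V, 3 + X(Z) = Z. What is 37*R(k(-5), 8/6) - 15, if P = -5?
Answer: 984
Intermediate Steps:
X(Z) = -3 + Z
R(T, Y) = -7*T - 6*Y (R(T, Y) = (-7*T - 7*Y) + Y = -7*T - 6*Y)
37*R(k(-5), 8/6) - 15 = 37*(-7*(-5) - 48/6) - 15 = 37*(35 - 48/6) - 15 = 37*(35 - 6*4/3) - 15 = 37*(35 - 8) - 15 = 37*27 - 15 = 999 - 15 = 984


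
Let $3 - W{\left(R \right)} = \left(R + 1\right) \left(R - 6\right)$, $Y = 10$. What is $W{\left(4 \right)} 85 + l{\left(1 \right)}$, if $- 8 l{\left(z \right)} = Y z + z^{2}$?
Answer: $\frac{8829}{8} \approx 1103.6$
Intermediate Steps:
$l{\left(z \right)} = - \frac{5 z}{4} - \frac{z^{2}}{8}$ ($l{\left(z \right)} = - \frac{10 z + z^{2}}{8} = - \frac{z^{2} + 10 z}{8} = - \frac{5 z}{4} - \frac{z^{2}}{8}$)
$W{\left(R \right)} = 3 - \left(1 + R\right) \left(-6 + R\right)$ ($W{\left(R \right)} = 3 - \left(R + 1\right) \left(R - 6\right) = 3 - \left(1 + R\right) \left(-6 + R\right)$)
$W{\left(4 \right)} 85 + l{\left(1 \right)} = \left(9 - 4^{2} + 5 \cdot 4\right) 85 - \frac{10 + 1}{8} = \left(9 - 16 + 20\right) 85 - \frac{1}{8} \cdot 11 = \left(9 - 16 + 20\right) 85 - \frac{11}{8} = 13 \cdot 85 - \frac{11}{8} = 1105 - \frac{11}{8} = \frac{8829}{8}$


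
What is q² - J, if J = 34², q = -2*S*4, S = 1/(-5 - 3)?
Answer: -1155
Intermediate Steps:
S = -⅛ (S = 1/(-8) = -⅛ ≈ -0.12500)
q = 1 (q = -2*(-⅛)*4 = (¼)*4 = 1)
J = 1156
q² - J = 1² - 1*1156 = 1 - 1156 = -1155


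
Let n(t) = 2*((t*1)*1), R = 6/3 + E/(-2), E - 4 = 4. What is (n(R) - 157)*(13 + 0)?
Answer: -2093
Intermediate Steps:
E = 8 (E = 4 + 4 = 8)
R = -2 (R = 6/3 + 8/(-2) = 6*(⅓) + 8*(-½) = 2 - 4 = -2)
n(t) = 2*t (n(t) = 2*(t*1) = 2*t)
(n(R) - 157)*(13 + 0) = (2*(-2) - 157)*(13 + 0) = (-4 - 157)*13 = -161*13 = -2093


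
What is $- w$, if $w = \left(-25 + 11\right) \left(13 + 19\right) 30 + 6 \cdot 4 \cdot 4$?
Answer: $13344$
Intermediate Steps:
$w = -13344$ ($w = \left(-14\right) 32 \cdot 30 + 24 \cdot 4 = \left(-448\right) 30 + 96 = -13440 + 96 = -13344$)
$- w = \left(-1\right) \left(-13344\right) = 13344$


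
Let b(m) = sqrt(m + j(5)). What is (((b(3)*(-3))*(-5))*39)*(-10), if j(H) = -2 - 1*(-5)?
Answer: -5850*sqrt(6) ≈ -14330.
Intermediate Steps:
j(H) = 3 (j(H) = -2 + 5 = 3)
b(m) = sqrt(3 + m) (b(m) = sqrt(m + 3) = sqrt(3 + m))
(((b(3)*(-3))*(-5))*39)*(-10) = (((sqrt(3 + 3)*(-3))*(-5))*39)*(-10) = (((sqrt(6)*(-3))*(-5))*39)*(-10) = ((-3*sqrt(6)*(-5))*39)*(-10) = ((15*sqrt(6))*39)*(-10) = (585*sqrt(6))*(-10) = -5850*sqrt(6)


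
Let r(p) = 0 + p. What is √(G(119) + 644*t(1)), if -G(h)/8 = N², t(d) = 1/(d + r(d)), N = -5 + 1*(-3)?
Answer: I*√190 ≈ 13.784*I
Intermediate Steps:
r(p) = p
N = -8 (N = -5 - 3 = -8)
t(d) = 1/(2*d) (t(d) = 1/(d + d) = 1/(2*d))
G(h) = -512 (G(h) = -8*(-8)² = -8*64 = -512)
√(G(119) + 644*t(1)) = √(-512 + 644*((½)/1)) = √(-512 + 644*((½)*1)) = √(-512 + 644*(½)) = √(-512 + 322) = √(-190) = I*√190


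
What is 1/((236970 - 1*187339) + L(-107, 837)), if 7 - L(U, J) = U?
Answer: 1/49745 ≈ 2.0103e-5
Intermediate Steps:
L(U, J) = 7 - U
1/((236970 - 1*187339) + L(-107, 837)) = 1/((236970 - 1*187339) + (7 - 1*(-107))) = 1/((236970 - 187339) + (7 + 107)) = 1/(49631 + 114) = 1/49745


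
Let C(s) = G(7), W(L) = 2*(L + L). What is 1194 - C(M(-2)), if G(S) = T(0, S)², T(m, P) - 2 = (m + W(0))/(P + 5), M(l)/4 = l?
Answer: 1190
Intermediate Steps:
W(L) = 4*L (W(L) = 2*(2*L) = 4*L)
M(l) = 4*l
T(m, P) = 2 + m/(5 + P) (T(m, P) = 2 + (m + 4*0)/(P + 5) = 2 + (m + 0)/(5 + P) = 2 + m/(5 + P))
G(S) = (10 + 2*S)²/(5 + S)² (G(S) = ((10 + 0 + 2*S)/(5 + S))² = ((10 + 2*S)/(5 + S))² = (10 + 2*S)²/(5 + S)²)
C(s) = 4
1194 - C(M(-2)) = 1194 - 1*4 = 1194 - 4 = 1190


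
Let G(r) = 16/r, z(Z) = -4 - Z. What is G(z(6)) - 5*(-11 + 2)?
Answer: 217/5 ≈ 43.400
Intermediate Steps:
G(z(6)) - 5*(-11 + 2) = 16/(-4 - 1*6) - 5*(-11 + 2) = 16/(-4 - 6) - 5*(-9) = 16/(-10) + 45 = 16*(-1/10) + 45 = -8/5 + 45 = 217/5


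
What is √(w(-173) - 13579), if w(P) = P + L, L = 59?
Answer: I*√13693 ≈ 117.02*I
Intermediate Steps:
w(P) = 59 + P (w(P) = P + 59 = 59 + P)
√(w(-173) - 13579) = √((59 - 173) - 13579) = √(-114 - 13579) = √(-13693) = I*√13693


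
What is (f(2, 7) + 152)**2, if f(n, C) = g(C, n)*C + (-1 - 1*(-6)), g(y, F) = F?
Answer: 29241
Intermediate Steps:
f(n, C) = 5 + C*n (f(n, C) = n*C + (-1 - 1*(-6)) = C*n + (-1 + 6) = C*n + 5 = 5 + C*n)
(f(2, 7) + 152)**2 = ((5 + 7*2) + 152)**2 = ((5 + 14) + 152)**2 = (19 + 152)**2 = 171**2 = 29241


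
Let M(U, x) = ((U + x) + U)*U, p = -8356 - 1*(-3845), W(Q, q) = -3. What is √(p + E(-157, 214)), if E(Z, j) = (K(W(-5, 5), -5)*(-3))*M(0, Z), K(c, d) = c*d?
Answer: I*√4511 ≈ 67.164*I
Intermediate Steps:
p = -4511 (p = -8356 + 3845 = -4511)
M(U, x) = U*(x + 2*U) (M(U, x) = (x + 2*U)*U = U*(x + 2*U))
E(Z, j) = 0 (E(Z, j) = (-3*(-5)*(-3))*(0*(Z + 2*0)) = (15*(-3))*(0*(Z + 0)) = -0*Z = -45*0 = 0)
√(p + E(-157, 214)) = √(-4511 + 0) = √(-4511) = I*√4511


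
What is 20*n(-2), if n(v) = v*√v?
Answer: -40*I*√2 ≈ -56.569*I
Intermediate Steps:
n(v) = v^(3/2)
20*n(-2) = 20*(-2)^(3/2) = 20*(-2*I*√2) = -40*I*√2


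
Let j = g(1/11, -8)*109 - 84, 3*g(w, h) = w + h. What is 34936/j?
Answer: -384296/4085 ≈ -94.075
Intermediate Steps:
g(w, h) = h/3 + w/3 (g(w, h) = (w + h)/3 = (h + w)/3 = h/3 + w/3)
j = -4085/11 (j = ((⅓)*(-8) + (⅓)/11)*109 - 84 = (-8/3 + (⅓)*(1/11))*109 - 84 = (-8/3 + 1/33)*109 - 84 = -29/11*109 - 84 = -3161/11 - 84 = -4085/11 ≈ -371.36)
34936/j = 34936/(-4085/11) = 34936*(-11/4085) = -384296/4085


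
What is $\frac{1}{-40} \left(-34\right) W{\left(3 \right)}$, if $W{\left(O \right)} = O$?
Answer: $\frac{51}{20} \approx 2.55$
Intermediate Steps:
$\frac{1}{-40} \left(-34\right) W{\left(3 \right)} = \frac{1}{-40} \left(-34\right) 3 = \left(- \frac{1}{40}\right) \left(-34\right) 3 = \frac{17}{20} \cdot 3 = \frac{51}{20}$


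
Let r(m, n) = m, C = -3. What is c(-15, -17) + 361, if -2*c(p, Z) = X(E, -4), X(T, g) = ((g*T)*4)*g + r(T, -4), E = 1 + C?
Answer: 426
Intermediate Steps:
E = -2 (E = 1 - 3 = -2)
X(T, g) = T + 4*T*g² (X(T, g) = ((g*T)*4)*g + T = ((T*g)*4)*g + T = (4*T*g)*g + T = 4*T*g² + T = T + 4*T*g²)
c(p, Z) = 65 (c(p, Z) = -(-1)*(1 + 4*(-4)²) = -(-1)*(1 + 4*16) = -(-1)*(1 + 64) = -(-1)*65 = -½*(-130) = 65)
c(-15, -17) + 361 = 65 + 361 = 426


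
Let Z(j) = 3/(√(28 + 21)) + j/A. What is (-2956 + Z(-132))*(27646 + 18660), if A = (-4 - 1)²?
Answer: -23993407594/175 ≈ -1.3711e+8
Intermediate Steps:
A = 25 (A = (-5)² = 25)
Z(j) = 3/7 + j/25 (Z(j) = 3/(√(28 + 21)) + j/25 = 3/(√49) + j*(1/25) = 3/7 + j/25)
(-2956 + Z(-132))*(27646 + 18660) = (-2956 + (3/7 + (1/25)*(-132)))*(27646 + 18660) = (-2956 + (3/7 - 132/25))*46306 = (-2956 - 849/175)*46306 = -518149/175*46306 = -23993407594/175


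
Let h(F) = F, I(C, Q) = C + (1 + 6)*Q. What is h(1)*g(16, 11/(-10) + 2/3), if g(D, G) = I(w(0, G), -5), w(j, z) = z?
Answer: -1063/30 ≈ -35.433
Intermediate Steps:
I(C, Q) = C + 7*Q
g(D, G) = -35 + G (g(D, G) = G + 7*(-5) = G - 35 = -35 + G)
h(1)*g(16, 11/(-10) + 2/3) = 1*(-35 + (11/(-10) + 2/3)) = 1*(-35 + (11*(-⅒) + 2*(⅓))) = 1*(-35 + (-11/10 + ⅔)) = 1*(-35 - 13/30) = 1*(-1063/30) = -1063/30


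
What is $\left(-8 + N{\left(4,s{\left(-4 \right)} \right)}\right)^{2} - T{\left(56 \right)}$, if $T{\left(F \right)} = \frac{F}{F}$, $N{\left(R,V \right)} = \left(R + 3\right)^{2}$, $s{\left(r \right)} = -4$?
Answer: $1680$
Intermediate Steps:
$N{\left(R,V \right)} = \left(3 + R\right)^{2}$
$T{\left(F \right)} = 1$
$\left(-8 + N{\left(4,s{\left(-4 \right)} \right)}\right)^{2} - T{\left(56 \right)} = \left(-8 + \left(3 + 4\right)^{2}\right)^{2} - 1 = \left(-8 + 7^{2}\right)^{2} - 1 = \left(-8 + 49\right)^{2} - 1 = 41^{2} - 1 = 1681 - 1 = 1680$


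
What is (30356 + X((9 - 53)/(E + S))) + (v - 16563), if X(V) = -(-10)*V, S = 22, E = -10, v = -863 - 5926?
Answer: 20902/3 ≈ 6967.3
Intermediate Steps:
v = -6789
X(V) = 10*V
(30356 + X((9 - 53)/(E + S))) + (v - 16563) = (30356 + 10*((9 - 53)/(-10 + 22))) + (-6789 - 16563) = (30356 + 10*(-44/12)) - 23352 = (30356 + 10*(-44*1/12)) - 23352 = (30356 + 10*(-11/3)) - 23352 = (30356 - 110/3) - 23352 = 90958/3 - 23352 = 20902/3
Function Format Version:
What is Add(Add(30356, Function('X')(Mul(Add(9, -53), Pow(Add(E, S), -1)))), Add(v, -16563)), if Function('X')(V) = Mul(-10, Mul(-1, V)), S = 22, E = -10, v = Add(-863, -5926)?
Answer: Rational(20902, 3) ≈ 6967.3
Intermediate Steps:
v = -6789
Function('X')(V) = Mul(10, V)
Add(Add(30356, Function('X')(Mul(Add(9, -53), Pow(Add(E, S), -1)))), Add(v, -16563)) = Add(Add(30356, Mul(10, Mul(Add(9, -53), Pow(Add(-10, 22), -1)))), Add(-6789, -16563)) = Add(Add(30356, Mul(10, Mul(-44, Pow(12, -1)))), -23352) = Add(Add(30356, Mul(10, Mul(-44, Rational(1, 12)))), -23352) = Add(Add(30356, Mul(10, Rational(-11, 3))), -23352) = Add(Add(30356, Rational(-110, 3)), -23352) = Add(Rational(90958, 3), -23352) = Rational(20902, 3)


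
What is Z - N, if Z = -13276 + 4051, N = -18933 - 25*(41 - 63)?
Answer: 9158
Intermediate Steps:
N = -18383 (N = -18933 - 25*(-22) = -18933 + 550 = -18383)
Z = -9225
Z - N = -9225 - 1*(-18383) = -9225 + 18383 = 9158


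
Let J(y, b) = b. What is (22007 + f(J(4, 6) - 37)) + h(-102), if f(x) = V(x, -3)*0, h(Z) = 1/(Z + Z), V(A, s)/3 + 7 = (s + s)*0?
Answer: 4489427/204 ≈ 22007.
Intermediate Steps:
V(A, s) = -21 (V(A, s) = -21 + 3*((s + s)*0) = -21 + 3*((2*s)*0) = -21 + 3*0 = -21 + 0 = -21)
h(Z) = 1/(2*Z)
f(x) = 0 (f(x) = -21*0 = 0)
(22007 + f(J(4, 6) - 37)) + h(-102) = (22007 + 0) + (½)/(-102) = 22007 + (½)*(-1/102) = 22007 - 1/204 = 4489427/204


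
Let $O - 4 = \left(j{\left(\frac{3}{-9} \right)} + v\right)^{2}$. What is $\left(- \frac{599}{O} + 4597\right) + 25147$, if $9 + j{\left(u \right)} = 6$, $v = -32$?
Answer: $\frac{36554777}{1229} \approx 29744.0$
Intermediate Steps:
$j{\left(u \right)} = -3$ ($j{\left(u \right)} = -9 + 6 = -3$)
$O = 1229$ ($O = 4 + \left(-3 - 32\right)^{2} = 4 + \left(-35\right)^{2} = 4 + 1225 = 1229$)
$\left(- \frac{599}{O} + 4597\right) + 25147 = \left(- \frac{599}{1229} + 4597\right) + 25147 = \frac{5649114}{1229} + 25147 = \frac{36554777}{1229}$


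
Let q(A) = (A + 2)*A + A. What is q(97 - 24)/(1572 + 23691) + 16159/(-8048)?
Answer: -363574513/203316624 ≈ -1.7882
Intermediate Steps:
q(A) = A + A*(2 + A) (q(A) = (2 + A)*A + A = A*(2 + A) + A = A + A*(2 + A))
q(97 - 24)/(1572 + 23691) + 16159/(-8048) = ((97 - 24)*(3 + (97 - 24)))/(1572 + 23691) + 16159/(-8048) = (73*(3 + 73))/25263 + 16159*(-1/8048) = (73*76)*(1/25263) - 16159/8048 = 5548*(1/25263) - 16159/8048 = 5548/25263 - 16159/8048 = -363574513/203316624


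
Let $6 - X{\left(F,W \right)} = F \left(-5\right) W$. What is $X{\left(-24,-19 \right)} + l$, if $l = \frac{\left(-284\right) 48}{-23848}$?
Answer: $\frac{6816270}{2981} \approx 2286.6$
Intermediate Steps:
$X{\left(F,W \right)} = 6 + 5 F W$ ($X{\left(F,W \right)} = 6 - F \left(-5\right) W = 6 - - 5 F W = 6 + 5 F W$)
$l = \frac{1704}{2981}$ ($l = \left(-13632\right) \left(- \frac{1}{23848}\right) = \frac{1704}{2981} \approx 0.57162$)
$X{\left(-24,-19 \right)} + l = \left(6 + 5 \left(-24\right) \left(-19\right)\right) + \frac{1704}{2981} = \left(6 + 2280\right) + \frac{1704}{2981} = 2286 + \frac{1704}{2981} = \frac{6816270}{2981}$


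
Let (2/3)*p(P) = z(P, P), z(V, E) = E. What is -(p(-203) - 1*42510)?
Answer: 85629/2 ≈ 42815.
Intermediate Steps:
p(P) = 3*P/2
-(p(-203) - 1*42510) = -((3/2)*(-203) - 1*42510) = -(-609/2 - 42510) = -1*(-85629/2) = 85629/2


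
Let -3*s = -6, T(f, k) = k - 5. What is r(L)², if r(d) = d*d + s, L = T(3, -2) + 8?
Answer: 9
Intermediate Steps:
T(f, k) = -5 + k
s = 2 (s = -⅓*(-6) = 2)
L = 1 (L = (-5 - 2) + 8 = -7 + 8 = 1)
r(d) = 2 + d² (r(d) = d*d + 2 = d² + 2 = 2 + d²)
r(L)² = (2 + 1²)² = (2 + 1)² = 3² = 9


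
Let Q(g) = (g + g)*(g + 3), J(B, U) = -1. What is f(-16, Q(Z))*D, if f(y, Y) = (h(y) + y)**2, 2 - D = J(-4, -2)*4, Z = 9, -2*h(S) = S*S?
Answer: 124416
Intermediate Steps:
h(S) = -S**2/2 (h(S) = -S*S/2 = -S**2/2)
Q(g) = 2*g*(3 + g) (Q(g) = (2*g)*(3 + g) = 2*g*(3 + g))
D = 6 (D = 2 - (-1)*4 = 2 - 1*(-4) = 2 + 4 = 6)
f(y, Y) = (y - y**2/2)**2 (f(y, Y) = (-y**2/2 + y)**2 = (y - y**2/2)**2)
f(-16, Q(Z))*D = ((1/4)*(-16)**2*(-2 - 16)**2)*6 = ((1/4)*256*(-18)**2)*6 = ((1/4)*256*324)*6 = 20736*6 = 124416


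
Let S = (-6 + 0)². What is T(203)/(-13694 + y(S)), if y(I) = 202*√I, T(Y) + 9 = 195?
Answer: -93/6241 ≈ -0.014901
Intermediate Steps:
T(Y) = 186 (T(Y) = -9 + 195 = 186)
S = 36 (S = (-6)² = 36)
T(203)/(-13694 + y(S)) = 186/(-13694 + 202*√36) = 186/(-13694 + 202*6) = 186/(-13694 + 1212) = 186/(-12482) = 186*(-1/12482) = -93/6241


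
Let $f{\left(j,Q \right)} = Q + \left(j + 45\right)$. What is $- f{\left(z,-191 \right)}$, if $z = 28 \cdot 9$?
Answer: $-106$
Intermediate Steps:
$z = 252$
$f{\left(j,Q \right)} = 45 + Q + j$ ($f{\left(j,Q \right)} = Q + \left(45 + j\right) = 45 + Q + j$)
$- f{\left(z,-191 \right)} = - (45 - 191 + 252) = \left(-1\right) 106 = -106$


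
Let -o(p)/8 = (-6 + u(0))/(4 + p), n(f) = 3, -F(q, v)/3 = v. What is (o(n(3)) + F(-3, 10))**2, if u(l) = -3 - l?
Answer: 19044/49 ≈ 388.65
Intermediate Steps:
F(q, v) = -3*v
o(p) = 72/(4 + p) (o(p) = -8*(-6 + (-3 - 1*0))/(4 + p) = -8*(-6 + (-3 + 0))/(4 + p) = -8*(-6 - 3)/(4 + p) = -(-72)/(4 + p) = 72/(4 + p))
(o(n(3)) + F(-3, 10))**2 = (72/(4 + 3) - 3*10)**2 = (72/7 - 30)**2 = (-138/7)**2 = 19044/49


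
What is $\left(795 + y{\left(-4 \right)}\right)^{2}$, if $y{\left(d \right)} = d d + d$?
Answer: $651249$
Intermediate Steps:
$y{\left(d \right)} = d + d^{2}$ ($y{\left(d \right)} = d^{2} + d = d + d^{2}$)
$\left(795 + y{\left(-4 \right)}\right)^{2} = \left(795 - 4 \left(1 - 4\right)\right)^{2} = \left(795 - -12\right)^{2} = \left(795 + 12\right)^{2} = 807^{2} = 651249$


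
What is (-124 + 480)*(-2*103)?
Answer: -73336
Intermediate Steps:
(-124 + 480)*(-2*103) = 356*(-206) = -73336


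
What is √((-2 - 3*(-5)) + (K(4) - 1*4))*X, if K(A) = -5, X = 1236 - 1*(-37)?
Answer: 2546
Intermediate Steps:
X = 1273 (X = 1236 + 37 = 1273)
√((-2 - 3*(-5)) + (K(4) - 1*4))*X = √((-2 - 3*(-5)) + (-5 - 1*4))*1273 = √((-2 + 15) + (-5 - 4))*1273 = √(13 - 9)*1273 = √4*1273 = 2*1273 = 2546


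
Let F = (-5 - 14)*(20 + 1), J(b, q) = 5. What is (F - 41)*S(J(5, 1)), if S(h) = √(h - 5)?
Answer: 0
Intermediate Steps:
F = -399 (F = -19*21 = -399)
S(h) = √(-5 + h)
(F - 41)*S(J(5, 1)) = (-399 - 41)*√(-5 + 5) = -440*√0 = -440*0 = 0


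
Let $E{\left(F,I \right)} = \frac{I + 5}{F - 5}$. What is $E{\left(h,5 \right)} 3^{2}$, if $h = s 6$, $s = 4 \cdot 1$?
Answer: $\frac{90}{19} \approx 4.7368$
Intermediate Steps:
$s = 4$
$h = 24$ ($h = 4 \cdot 6 = 24$)
$E{\left(F,I \right)} = \frac{5 + I}{-5 + F}$
$E{\left(h,5 \right)} 3^{2} = \frac{5 + 5}{-5 + 24} \cdot 3^{2} = \frac{1}{19} \cdot 10 \cdot 9 = \frac{10}{19} \cdot 9 = \frac{90}{19}$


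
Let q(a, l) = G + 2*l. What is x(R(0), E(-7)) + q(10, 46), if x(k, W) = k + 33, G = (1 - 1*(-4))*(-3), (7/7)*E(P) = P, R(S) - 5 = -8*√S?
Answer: 115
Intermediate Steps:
R(S) = 5 - 8*√S
E(P) = P
G = -15 (G = (1 + 4)*(-3) = 5*(-3) = -15)
q(a, l) = -15 + 2*l
x(k, W) = 33 + k
x(R(0), E(-7)) + q(10, 46) = (33 + (5 - 8*√0)) + (-15 + 2*46) = (33 + (5 - 8*0)) + (-15 + 92) = (33 + (5 + 0)) + 77 = (33 + 5) + 77 = 38 + 77 = 115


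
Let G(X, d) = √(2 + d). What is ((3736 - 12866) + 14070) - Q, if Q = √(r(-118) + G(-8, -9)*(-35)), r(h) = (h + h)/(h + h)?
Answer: 4940 - √(1 - 35*I*√7) ≈ 4933.2 + 6.7678*I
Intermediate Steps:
r(h) = 1 (r(h) = (2*h)/((2*h)) = (2*h)*(1/(2*h)) = 1)
Q = √(1 - 35*I*√7) (Q = √(1 + √(2 - 9)*(-35)) = √(1 + √(-7)*(-35)) = √(1 + (I*√7)*(-35)) = √(1 - 35*I*√7) ≈ 6.8413 - 6.7678*I)
((3736 - 12866) + 14070) - Q = ((3736 - 12866) + 14070) - √(1 - 35*I*√7) = (-9130 + 14070) - √(1 - 35*I*√7) = 4940 - √(1 - 35*I*√7)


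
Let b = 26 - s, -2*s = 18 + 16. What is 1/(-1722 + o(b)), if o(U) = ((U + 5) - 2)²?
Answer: 1/394 ≈ 0.0025381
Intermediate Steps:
s = -17 (s = -(18 + 16)/2 = -½*34 = -17)
b = 43 (b = 26 - 1*(-17) = 26 + 17 = 43)
o(U) = (3 + U)² (o(U) = ((5 + U) - 2)² = (3 + U)²)
1/(-1722 + o(b)) = 1/(-1722 + (3 + 43)²) = 1/(-1722 + 46²) = 1/(-1722 + 2116) = 1/394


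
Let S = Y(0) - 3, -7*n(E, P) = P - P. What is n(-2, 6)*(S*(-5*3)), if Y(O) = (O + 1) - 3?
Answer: 0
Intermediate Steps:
Y(O) = -2 + O (Y(O) = (1 + O) - 3 = -2 + O)
n(E, P) = 0 (n(E, P) = -(P - P)/7 = -1/7*0 = 0)
S = -5 (S = (-2 + 0) - 3 = -2 - 3 = -5)
n(-2, 6)*(S*(-5*3)) = 0*(-(-25)*3) = 0*(-5*(-15)) = 0*75 = 0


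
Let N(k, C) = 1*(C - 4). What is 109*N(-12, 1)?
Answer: -327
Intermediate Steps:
N(k, C) = -4 + C (N(k, C) = 1*(-4 + C) = -4 + C)
109*N(-12, 1) = 109*(-4 + 1) = 109*(-3) = -327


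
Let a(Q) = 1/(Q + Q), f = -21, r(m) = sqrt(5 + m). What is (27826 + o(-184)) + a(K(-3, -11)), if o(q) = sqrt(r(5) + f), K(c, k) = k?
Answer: 612171/22 + sqrt(-21 + sqrt(10)) ≈ 27826.0 + 4.2235*I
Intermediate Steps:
o(q) = sqrt(-21 + sqrt(10)) (o(q) = sqrt(sqrt(5 + 5) - 21) = sqrt(sqrt(10) - 21) = sqrt(-21 + sqrt(10)))
a(Q) = 1/(2*Q)
(27826 + o(-184)) + a(K(-3, -11)) = (27826 + sqrt(-21 + sqrt(10))) + (1/2)/(-11) = (27826 + sqrt(-21 + sqrt(10))) + (1/2)*(-1/11) = (27826 + sqrt(-21 + sqrt(10))) - 1/22 = 612171/22 + sqrt(-21 + sqrt(10))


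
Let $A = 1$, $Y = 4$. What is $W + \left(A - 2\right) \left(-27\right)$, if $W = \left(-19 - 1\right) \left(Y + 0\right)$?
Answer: $-53$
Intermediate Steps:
$W = -80$ ($W = \left(-19 - 1\right) \left(4 + 0\right) = \left(-20\right) 4 = -80$)
$W + \left(A - 2\right) \left(-27\right) = -80 + \left(1 - 2\right) \left(-27\right) = -80 - -27 = -80 + 27 = -53$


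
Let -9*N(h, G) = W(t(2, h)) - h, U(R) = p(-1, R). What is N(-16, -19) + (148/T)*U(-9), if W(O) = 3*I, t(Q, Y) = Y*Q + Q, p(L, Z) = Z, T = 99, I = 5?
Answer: -1673/99 ≈ -16.899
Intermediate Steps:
t(Q, Y) = Q + Q*Y (t(Q, Y) = Q*Y + Q = Q + Q*Y)
W(O) = 15 (W(O) = 3*5 = 15)
U(R) = R
N(h, G) = -5/3 + h/9 (N(h, G) = -(15 - h)/9 = -5/3 + h/9)
N(-16, -19) + (148/T)*U(-9) = (-5/3 + (1/9)*(-16)) + (148/99)*(-9) = (-5/3 - 16/9) + (148*(1/99))*(-9) = -31/9 + (148/99)*(-9) = -31/9 - 148/11 = -1673/99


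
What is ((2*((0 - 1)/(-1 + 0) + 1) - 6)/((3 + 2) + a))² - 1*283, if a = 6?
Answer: -34239/121 ≈ -282.97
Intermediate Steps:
((2*((0 - 1)/(-1 + 0) + 1) - 6)/((3 + 2) + a))² - 1*283 = ((2*((0 - 1)/(-1 + 0) + 1) - 6)/((3 + 2) + 6))² - 1*283 = ((2*(-1/(-1) + 1) - 6)/(5 + 6))² - 283 = ((2*(-1*(-1) + 1) - 6)/11)² - 283 = ((2*(1 + 1) - 6)*(1/11))² - 283 = ((2*2 - 6)*(1/11))² - 283 = ((4 - 6)*(1/11))² - 283 = (-2*1/11)² - 283 = (-2/11)² - 283 = 4/121 - 283 = -34239/121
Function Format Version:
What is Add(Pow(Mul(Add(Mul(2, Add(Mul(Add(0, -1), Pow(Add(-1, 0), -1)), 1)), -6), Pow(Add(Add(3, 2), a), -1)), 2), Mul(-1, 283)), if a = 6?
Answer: Rational(-34239, 121) ≈ -282.97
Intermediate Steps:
Add(Pow(Mul(Add(Mul(2, Add(Mul(Add(0, -1), Pow(Add(-1, 0), -1)), 1)), -6), Pow(Add(Add(3, 2), a), -1)), 2), Mul(-1, 283)) = Add(Pow(Mul(Add(Mul(2, Add(Mul(Add(0, -1), Pow(Add(-1, 0), -1)), 1)), -6), Pow(Add(Add(3, 2), 6), -1)), 2), Mul(-1, 283)) = Add(Pow(Mul(Add(Mul(2, Add(Mul(-1, Pow(-1, -1)), 1)), -6), Pow(Add(5, 6), -1)), 2), -283) = Add(Pow(Mul(Add(Mul(2, Add(Mul(-1, -1), 1)), -6), Pow(11, -1)), 2), -283) = Add(Pow(Mul(Add(Mul(2, Add(1, 1)), -6), Rational(1, 11)), 2), -283) = Add(Pow(Mul(Add(Mul(2, 2), -6), Rational(1, 11)), 2), -283) = Add(Pow(Mul(Add(4, -6), Rational(1, 11)), 2), -283) = Add(Pow(Mul(-2, Rational(1, 11)), 2), -283) = Add(Pow(Rational(-2, 11), 2), -283) = Add(Rational(4, 121), -283) = Rational(-34239, 121)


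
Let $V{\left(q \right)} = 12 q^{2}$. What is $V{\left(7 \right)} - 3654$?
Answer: $-3066$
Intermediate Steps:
$V{\left(7 \right)} - 3654 = 12 \cdot 7^{2} - 3654 = 12 \cdot 49 - 3654 = 588 - 3654 = -3066$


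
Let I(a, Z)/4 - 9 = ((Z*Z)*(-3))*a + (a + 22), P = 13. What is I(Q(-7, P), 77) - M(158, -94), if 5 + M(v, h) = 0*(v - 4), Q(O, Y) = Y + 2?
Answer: -1067031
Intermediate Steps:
Q(O, Y) = 2 + Y
M(v, h) = -5 (M(v, h) = -5 + 0*(v - 4) = -5 + 0*(-4 + v) = -5 + 0 = -5)
I(a, Z) = 124 + 4*a - 12*a*Z² (I(a, Z) = 36 + 4*(((Z*Z)*(-3))*a + (a + 22)) = 36 + 4*((Z²*(-3))*a + (22 + a)) = 36 + 4*((-3*Z²)*a + (22 + a)) = 36 + 4*(-3*a*Z² + (22 + a)) = 36 + 4*(22 + a - 3*a*Z²) = 36 + (88 + 4*a - 12*a*Z²) = 124 + 4*a - 12*a*Z²)
I(Q(-7, P), 77) - M(158, -94) = (124 + 4*(2 + 13) - 12*(2 + 13)*77²) - 1*(-5) = (124 + 4*15 - 12*15*5929) + 5 = (124 + 60 - 1067220) + 5 = -1067036 + 5 = -1067031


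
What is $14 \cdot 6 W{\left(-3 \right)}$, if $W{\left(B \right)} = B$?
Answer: $-252$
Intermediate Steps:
$14 \cdot 6 W{\left(-3 \right)} = 14 \cdot 6 \left(-3\right) = 84 \left(-3\right) = -252$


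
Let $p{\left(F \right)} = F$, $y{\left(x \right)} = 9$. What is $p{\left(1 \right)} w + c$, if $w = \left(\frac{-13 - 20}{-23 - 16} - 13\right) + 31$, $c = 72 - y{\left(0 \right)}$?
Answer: $\frac{1064}{13} \approx 81.846$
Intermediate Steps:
$c = 63$ ($c = 72 - 9 = 63$)
$w = \frac{245}{13}$ ($w = \left(- \frac{33}{-39} - 13\right) + 31 = \left(\left(-33\right) \left(- \frac{1}{39}\right) - 13\right) + 31 = \left(\frac{11}{13} - 13\right) + 31 = - \frac{158}{13} + 31 = \frac{245}{13} \approx 18.846$)
$p{\left(1 \right)} w + c = 1 \cdot \frac{245}{13} + 63 = \frac{245}{13} + 63 = \frac{1064}{13}$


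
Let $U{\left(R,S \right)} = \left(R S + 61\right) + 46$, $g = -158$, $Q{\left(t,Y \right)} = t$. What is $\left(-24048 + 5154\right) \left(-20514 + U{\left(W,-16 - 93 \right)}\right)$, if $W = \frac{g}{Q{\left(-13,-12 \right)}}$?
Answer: $\frac{5337800622}{13} \approx 4.106 \cdot 10^{8}$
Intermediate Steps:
$W = \frac{158}{13}$ ($W = - \frac{158}{-13} = \left(-158\right) \left(- \frac{1}{13}\right) = \frac{158}{13} \approx 12.154$)
$U{\left(R,S \right)} = 107 + R S$ ($U{\left(R,S \right)} = \left(61 + R S\right) + 46 = 107 + R S$)
$\left(-24048 + 5154\right) \left(-20514 + U{\left(W,-16 - 93 \right)}\right) = \left(-24048 + 5154\right) \left(-20514 + \left(107 + \frac{158 \left(-16 - 93\right)}{13}\right)\right) = - 18894 \left(-20514 + \left(107 + \frac{158 \left(-16 - 93\right)}{13}\right)\right) = - 18894 \left(-20514 + \left(107 + \frac{158}{13} \left(-109\right)\right)\right) = - 18894 \left(-20514 + \left(107 - \frac{17222}{13}\right)\right) = - 18894 \left(-20514 - \frac{15831}{13}\right) = \left(-18894\right) \left(- \frac{282513}{13}\right) = \frac{5337800622}{13}$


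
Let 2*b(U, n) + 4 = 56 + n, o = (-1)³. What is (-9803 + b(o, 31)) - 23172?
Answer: -65867/2 ≈ -32934.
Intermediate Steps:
o = -1
b(U, n) = 26 + n/2 (b(U, n) = -2 + (56 + n)/2 = -2 + (28 + n/2) = 26 + n/2)
(-9803 + b(o, 31)) - 23172 = (-9803 + (26 + (½)*31)) - 23172 = (-9803 + (26 + 31/2)) - 23172 = (-9803 + 83/2) - 23172 = -19523/2 - 23172 = -65867/2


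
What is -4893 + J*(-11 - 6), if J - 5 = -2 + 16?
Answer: -5216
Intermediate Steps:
J = 19 (J = 5 + (-2 + 16) = 5 + 14 = 19)
-4893 + J*(-11 - 6) = -4893 + 19*(-11 - 6) = -4893 + 19*(-17) = -4893 - 323 = -5216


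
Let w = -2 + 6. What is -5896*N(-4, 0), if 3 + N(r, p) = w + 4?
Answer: -29480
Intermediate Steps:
w = 4
N(r, p) = 5 (N(r, p) = -3 + (4 + 4) = -3 + 8 = 5)
-5896*N(-4, 0) = -5896*5 = -29480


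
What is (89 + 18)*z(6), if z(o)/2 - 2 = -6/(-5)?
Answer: 3424/5 ≈ 684.80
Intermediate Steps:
z(o) = 32/5 (z(o) = 4 + 2*(-6/(-5)) = 4 + 2*(-6*(-⅕)) = 4 + 2*(6/5) = 4 + 12/5 = 32/5)
(89 + 18)*z(6) = (89 + 18)*(32/5) = 107*(32/5) = 3424/5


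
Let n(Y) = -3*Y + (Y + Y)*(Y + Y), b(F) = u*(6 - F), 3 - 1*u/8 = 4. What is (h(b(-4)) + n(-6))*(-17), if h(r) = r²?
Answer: -111554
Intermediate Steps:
u = -8 (u = 24 - 8*4 = 24 - 32 = -8)
b(F) = -48 + 8*F (b(F) = -8*(6 - F) = -48 + 8*F)
n(Y) = -3*Y + 4*Y² (n(Y) = -3*Y + (2*Y)*(2*Y) = -3*Y + 4*Y²)
(h(b(-4)) + n(-6))*(-17) = ((-48 + 8*(-4))² - 6*(-3 + 4*(-6)))*(-17) = ((-48 - 32)² - 6*(-3 - 24))*(-17) = ((-80)² - 6*(-27))*(-17) = (6400 + 162)*(-17) = 6562*(-17) = -111554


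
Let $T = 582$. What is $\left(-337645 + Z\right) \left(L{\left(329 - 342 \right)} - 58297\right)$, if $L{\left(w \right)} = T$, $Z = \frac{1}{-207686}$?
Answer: $\frac{4047214709568765}{207686} \approx 1.9487 \cdot 10^{10}$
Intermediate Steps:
$Z = - \frac{1}{207686} \approx -4.815 \cdot 10^{-6}$
$L{\left(w \right)} = 582$
$\left(-337645 + Z\right) \left(L{\left(329 - 342 \right)} - 58297\right) = \left(-337645 - \frac{1}{207686}\right) \left(582 - 58297\right) = \left(- \frac{70124139471}{207686}\right) \left(-57715\right) = \frac{4047214709568765}{207686}$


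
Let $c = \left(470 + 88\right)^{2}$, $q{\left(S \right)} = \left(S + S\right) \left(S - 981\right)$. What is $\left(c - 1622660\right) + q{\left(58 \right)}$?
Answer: $-1418364$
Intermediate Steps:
$q{\left(S \right)} = 2 S \left(-981 + S\right)$
$c = 311364$ ($c = 558^{2} = 311364$)
$\left(c - 1622660\right) + q{\left(58 \right)} = \left(311364 - 1622660\right) + 2 \cdot 58 \left(-981 + 58\right) = -1311296 + 2 \cdot 58 \left(-923\right) = -1311296 - 107068 = -1418364$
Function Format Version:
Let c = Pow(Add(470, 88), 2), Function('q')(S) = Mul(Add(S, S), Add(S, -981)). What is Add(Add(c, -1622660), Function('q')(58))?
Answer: -1418364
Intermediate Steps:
Function('q')(S) = Mul(2, S, Add(-981, S)) (Function('q')(S) = Mul(Mul(2, S), Add(-981, S)) = Mul(2, S, Add(-981, S)))
c = 311364 (c = Pow(558, 2) = 311364)
Add(Add(c, -1622660), Function('q')(58)) = Add(Add(311364, -1622660), Mul(2, 58, Add(-981, 58))) = Add(-1311296, Mul(2, 58, -923)) = Add(-1311296, -107068) = -1418364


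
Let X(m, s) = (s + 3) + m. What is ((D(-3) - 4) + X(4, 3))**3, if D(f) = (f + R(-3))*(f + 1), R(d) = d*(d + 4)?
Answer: 5832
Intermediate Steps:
R(d) = d*(4 + d)
X(m, s) = 3 + m + s (X(m, s) = (3 + s) + m = 3 + m + s)
D(f) = (1 + f)*(-3 + f) (D(f) = (f - 3*(4 - 3))*(f + 1) = (f - 3*1)*(1 + f) = (f - 3)*(1 + f) = (-3 + f)*(1 + f) = (1 + f)*(-3 + f))
((D(-3) - 4) + X(4, 3))**3 = (((-3 + (-3)**2 - 2*(-3)) - 4) + (3 + 4 + 3))**3 = (((-3 + 9 + 6) - 4) + 10)**3 = ((12 - 4) + 10)**3 = (8 + 10)**3 = 18**3 = 5832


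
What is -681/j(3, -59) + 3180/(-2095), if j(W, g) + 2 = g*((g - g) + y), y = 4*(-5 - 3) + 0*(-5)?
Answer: -1484835/790234 ≈ -1.8790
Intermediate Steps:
y = -32 (y = 4*(-8) + 0 = -32 + 0 = -32)
j(W, g) = -2 - 32*g (j(W, g) = -2 + g*((g - g) - 32) = -2 + g*(0 - 32) = -2 + g*(-32) = -2 - 32*g)
-681/j(3, -59) + 3180/(-2095) = -681/(-2 - 32*(-59)) + 3180/(-2095) = -681/(-2 + 1888) + 3180*(-1/2095) = -681/1886 - 636/419 = -1484835/790234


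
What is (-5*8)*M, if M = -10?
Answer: 400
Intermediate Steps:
(-5*8)*M = -5*8*(-10) = -40*(-10) = 400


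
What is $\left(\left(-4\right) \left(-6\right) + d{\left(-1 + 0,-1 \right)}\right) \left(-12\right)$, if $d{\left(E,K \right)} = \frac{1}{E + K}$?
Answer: $-282$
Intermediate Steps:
$\left(\left(-4\right) \left(-6\right) + d{\left(-1 + 0,-1 \right)}\right) \left(-12\right) = \left(\left(-4\right) \left(-6\right) + \frac{1}{\left(-1 + 0\right) - 1}\right) \left(-12\right) = \left(24 + \frac{1}{-1 - 1}\right) \left(-12\right) = \left(24 + \frac{1}{-2}\right) \left(-12\right) = \left(24 - \frac{1}{2}\right) \left(-12\right) = \frac{47}{2} \left(-12\right) = -282$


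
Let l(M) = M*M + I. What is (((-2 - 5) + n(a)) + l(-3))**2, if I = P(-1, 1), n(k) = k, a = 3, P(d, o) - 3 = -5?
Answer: 9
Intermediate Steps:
P(d, o) = -2 (P(d, o) = 3 - 5 = -2)
I = -2
l(M) = -2 + M**2 (l(M) = M*M - 2 = M**2 - 2 = -2 + M**2)
(((-2 - 5) + n(a)) + l(-3))**2 = (((-2 - 5) + 3) + (-2 + (-3)**2))**2 = ((-7 + 3) + (-2 + 9))**2 = (-4 + 7)**2 = 3**2 = 9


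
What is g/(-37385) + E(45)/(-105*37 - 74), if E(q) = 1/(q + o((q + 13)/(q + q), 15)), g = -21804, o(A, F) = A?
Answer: 177303779619/304006819610 ≈ 0.58322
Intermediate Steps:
E(q) = 1/(q + (13 + q)/(2*q)) (E(q) = 1/(q + (q + 13)/(q + q)) = 1/(q + (13 + q)/((2*q))) = 1/(q + (13 + q)*(1/(2*q))) = 1/(q + (13 + q)/(2*q)))
g/(-37385) + E(45)/(-105*37 - 74) = -21804/(-37385) + (2*45/(13 + 45 + 2*45**2))/(-105*37 - 74) = -21804*(-1/37385) + (2*45/(13 + 45 + 2*2025))/(-3885 - 74) = 21804/37385 + (2*45/(13 + 45 + 4050))/(-3959) = 21804/37385 + (2*45/4108)*(-1/3959) = 21804/37385 + (2*45*(1/4108))*(-1/3959) = 21804/37385 + (45/2054)*(-1/3959) = 21804/37385 - 45/8131786 = 177303779619/304006819610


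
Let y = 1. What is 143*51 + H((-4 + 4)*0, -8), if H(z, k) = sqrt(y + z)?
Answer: 7294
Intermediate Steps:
H(z, k) = sqrt(1 + z)
143*51 + H((-4 + 4)*0, -8) = 143*51 + sqrt(1 + (-4 + 4)*0) = 7293 + sqrt(1 + 0*0) = 7293 + sqrt(1 + 0) = 7293 + sqrt(1) = 7293 + 1 = 7294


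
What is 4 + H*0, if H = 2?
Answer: 4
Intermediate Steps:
4 + H*0 = 4 + 2*0 = 4 + 0 = 4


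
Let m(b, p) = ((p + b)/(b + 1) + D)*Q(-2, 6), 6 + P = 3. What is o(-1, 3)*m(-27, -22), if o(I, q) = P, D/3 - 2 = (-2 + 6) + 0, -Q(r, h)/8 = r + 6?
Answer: 24816/13 ≈ 1908.9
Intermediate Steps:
Q(r, h) = -48 - 8*r (Q(r, h) = -8*(r + 6) = -8*(6 + r) = -48 - 8*r)
P = -3 (P = -6 + 3 = -3)
D = 18 (D = 6 + 3*((-2 + 6) + 0) = 6 + 3*(4 + 0) = 6 + 3*4 = 6 + 12 = 18)
o(I, q) = -3
m(b, p) = -576 - 32*(b + p)/(1 + b) (m(b, p) = ((p + b)/(b + 1) + 18)*(-48 - 8*(-2)) = ((b + p)/(1 + b) + 18)*(-48 + 16) = ((b + p)/(1 + b) + 18)*(-32) = (18 + (b + p)/(1 + b))*(-32) = -576 - 32*(b + p)/(1 + b))
o(-1, 3)*m(-27, -22) = -96*(-18 - 1*(-22) - 19*(-27))/(1 - 27) = -96*(-18 + 22 + 513)/(-26) = -96*(-1)*517/26 = -3*(-8272/13) = 24816/13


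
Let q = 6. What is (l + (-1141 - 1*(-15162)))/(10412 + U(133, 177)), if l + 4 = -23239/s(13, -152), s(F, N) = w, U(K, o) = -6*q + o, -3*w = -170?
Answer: 136069/105530 ≈ 1.2894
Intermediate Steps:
w = 170/3 (w = -⅓*(-170) = 170/3 ≈ 56.667)
U(K, o) = -36 + o (U(K, o) = -6*6 + o = -36 + o)
s(F, N) = 170/3
l = -4141/10 (l = -4 - 23239/170/3 = -4 - 23239*3/170 = -4 - 4101/10 = -4141/10 ≈ -414.10)
(l + (-1141 - 1*(-15162)))/(10412 + U(133, 177)) = (-4141/10 + (-1141 - 1*(-15162)))/(10412 + (-36 + 177)) = (-4141/10 + (-1141 + 15162))/(10412 + 141) = (-4141/10 + 14021)/10553 = (136069/10)*(1/10553) = 136069/105530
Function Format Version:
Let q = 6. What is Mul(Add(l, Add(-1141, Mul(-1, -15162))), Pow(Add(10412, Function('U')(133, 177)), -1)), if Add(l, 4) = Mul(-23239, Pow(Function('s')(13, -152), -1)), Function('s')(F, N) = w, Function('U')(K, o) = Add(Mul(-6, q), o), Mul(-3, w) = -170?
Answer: Rational(136069, 105530) ≈ 1.2894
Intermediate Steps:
w = Rational(170, 3) (w = Mul(Rational(-1, 3), -170) = Rational(170, 3) ≈ 56.667)
Function('U')(K, o) = Add(-36, o) (Function('U')(K, o) = Add(Mul(-6, 6), o) = Add(-36, o))
Function('s')(F, N) = Rational(170, 3)
l = Rational(-4141, 10) (l = Add(-4, Mul(-23239, Pow(Rational(170, 3), -1))) = Add(-4, Mul(-23239, Rational(3, 170))) = Add(-4, Rational(-4101, 10)) = Rational(-4141, 10) ≈ -414.10)
Mul(Add(l, Add(-1141, Mul(-1, -15162))), Pow(Add(10412, Function('U')(133, 177)), -1)) = Mul(Add(Rational(-4141, 10), Add(-1141, Mul(-1, -15162))), Pow(Add(10412, Add(-36, 177)), -1)) = Mul(Add(Rational(-4141, 10), Add(-1141, 15162)), Pow(Add(10412, 141), -1)) = Mul(Add(Rational(-4141, 10), 14021), Pow(10553, -1)) = Mul(Rational(136069, 10), Rational(1, 10553)) = Rational(136069, 105530)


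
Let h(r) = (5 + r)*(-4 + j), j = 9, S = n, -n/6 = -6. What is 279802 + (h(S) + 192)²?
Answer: 437411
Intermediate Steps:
n = 36 (n = -6*(-6) = 36)
S = 36
h(r) = 25 + 5*r (h(r) = (5 + r)*(-4 + 9) = (5 + r)*5 = 25 + 5*r)
279802 + (h(S) + 192)² = 279802 + ((25 + 5*36) + 192)² = 279802 + ((25 + 180) + 192)² = 279802 + (205 + 192)² = 279802 + 397² = 279802 + 157609 = 437411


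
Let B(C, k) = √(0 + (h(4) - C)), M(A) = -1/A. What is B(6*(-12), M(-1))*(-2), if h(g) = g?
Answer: -4*√19 ≈ -17.436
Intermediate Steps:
B(C, k) = √(4 - C) (B(C, k) = √(0 + (4 - C)) = √(4 - C))
B(6*(-12), M(-1))*(-2) = √(4 - 6*(-12))*(-2) = √(4 - 1*(-72))*(-2) = √(4 + 72)*(-2) = √76*(-2) = (2*√19)*(-2) = -4*√19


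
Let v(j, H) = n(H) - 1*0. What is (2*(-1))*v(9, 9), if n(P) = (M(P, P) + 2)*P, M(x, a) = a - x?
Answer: -36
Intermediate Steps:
n(P) = 2*P (n(P) = ((P - P) + 2)*P = (0 + 2)*P = 2*P)
v(j, H) = 2*H (v(j, H) = 2*H - 1*0 = 2*H + 0 = 2*H)
(2*(-1))*v(9, 9) = (2*(-1))*(2*9) = -2*18 = -36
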